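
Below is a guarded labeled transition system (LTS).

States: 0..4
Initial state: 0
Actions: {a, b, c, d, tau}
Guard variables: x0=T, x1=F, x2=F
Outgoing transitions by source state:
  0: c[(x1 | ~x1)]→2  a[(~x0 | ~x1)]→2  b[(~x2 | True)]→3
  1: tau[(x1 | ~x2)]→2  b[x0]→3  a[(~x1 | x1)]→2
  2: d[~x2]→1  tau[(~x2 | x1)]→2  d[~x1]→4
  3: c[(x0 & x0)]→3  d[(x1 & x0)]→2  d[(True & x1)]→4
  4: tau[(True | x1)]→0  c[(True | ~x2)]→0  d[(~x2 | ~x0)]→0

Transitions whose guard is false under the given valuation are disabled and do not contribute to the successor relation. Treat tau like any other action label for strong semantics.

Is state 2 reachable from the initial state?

13 transition(s) survive guard evaluation.
Layer 0: {0}
Layer 1: {2,3}  now seen {0,2,3}
Layer 2: {1,4}  now seen {0,1,2,3,4}
Reach set: {0,1,2,3,4}
trace reaching 2: c

Answer: REACHABLE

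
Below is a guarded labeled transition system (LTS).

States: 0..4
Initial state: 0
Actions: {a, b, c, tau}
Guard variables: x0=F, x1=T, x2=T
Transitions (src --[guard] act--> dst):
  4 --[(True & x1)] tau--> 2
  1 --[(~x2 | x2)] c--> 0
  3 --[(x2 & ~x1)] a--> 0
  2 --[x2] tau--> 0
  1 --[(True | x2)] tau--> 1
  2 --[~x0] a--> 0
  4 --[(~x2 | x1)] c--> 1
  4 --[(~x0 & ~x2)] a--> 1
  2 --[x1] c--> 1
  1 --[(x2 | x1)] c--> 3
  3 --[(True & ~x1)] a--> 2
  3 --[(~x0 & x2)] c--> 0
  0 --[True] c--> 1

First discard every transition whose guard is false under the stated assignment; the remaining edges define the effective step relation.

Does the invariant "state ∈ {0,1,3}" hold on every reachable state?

Answer: INVARIANT HOLDS

Working:
Inv-set: {0,1,3}
Reachable = {0,1,3}
  0: safe
  1: safe
  3: safe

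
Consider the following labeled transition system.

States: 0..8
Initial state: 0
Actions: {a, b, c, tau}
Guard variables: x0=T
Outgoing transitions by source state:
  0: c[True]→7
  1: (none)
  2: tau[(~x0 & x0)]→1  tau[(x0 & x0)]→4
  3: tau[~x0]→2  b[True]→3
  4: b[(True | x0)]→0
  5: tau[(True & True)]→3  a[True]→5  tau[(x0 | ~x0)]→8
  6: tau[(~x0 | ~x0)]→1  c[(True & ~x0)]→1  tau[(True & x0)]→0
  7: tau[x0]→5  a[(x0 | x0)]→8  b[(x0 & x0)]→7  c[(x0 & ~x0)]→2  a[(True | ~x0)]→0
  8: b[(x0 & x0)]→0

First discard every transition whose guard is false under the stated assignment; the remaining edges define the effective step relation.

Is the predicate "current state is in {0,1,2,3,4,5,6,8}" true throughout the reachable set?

Inv-set: {0,1,2,3,4,5,6,8}
Reachable = {0,3,5,7,8}
  0: safe
  3: safe
  5: safe
  7: ✗ unsafe
  8: safe
reach 7 via c — violates

Answer: INVARIANT VIOLATED at state 7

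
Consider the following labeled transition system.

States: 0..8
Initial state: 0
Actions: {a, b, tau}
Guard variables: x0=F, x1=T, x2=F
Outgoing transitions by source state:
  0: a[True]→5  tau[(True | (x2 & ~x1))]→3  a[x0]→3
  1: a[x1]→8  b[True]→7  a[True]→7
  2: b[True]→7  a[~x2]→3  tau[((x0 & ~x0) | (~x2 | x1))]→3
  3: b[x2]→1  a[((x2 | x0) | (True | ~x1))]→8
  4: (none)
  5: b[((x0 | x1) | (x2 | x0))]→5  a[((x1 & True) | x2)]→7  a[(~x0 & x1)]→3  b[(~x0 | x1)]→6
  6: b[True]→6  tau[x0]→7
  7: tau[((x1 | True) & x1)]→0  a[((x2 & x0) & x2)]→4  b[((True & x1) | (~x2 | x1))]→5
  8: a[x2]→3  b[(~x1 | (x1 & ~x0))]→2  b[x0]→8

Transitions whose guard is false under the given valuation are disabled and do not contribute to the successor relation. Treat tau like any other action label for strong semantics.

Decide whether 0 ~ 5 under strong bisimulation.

Answer: NOT BISIMILAR

Trace:
Bisimulation quotient by refinement:
  P[0] = {{0,1,2,3,4,5,6,7,8}}
  P[1] = {{0},{1,5},{2},{3},{4},{6,8},{7}}
  P[2] = {{0},{1},{2},{3},{4},{5},{6},{7},{8}}
Fixed point at round 3; 9 class(es).
[0]={0}  [5]={5}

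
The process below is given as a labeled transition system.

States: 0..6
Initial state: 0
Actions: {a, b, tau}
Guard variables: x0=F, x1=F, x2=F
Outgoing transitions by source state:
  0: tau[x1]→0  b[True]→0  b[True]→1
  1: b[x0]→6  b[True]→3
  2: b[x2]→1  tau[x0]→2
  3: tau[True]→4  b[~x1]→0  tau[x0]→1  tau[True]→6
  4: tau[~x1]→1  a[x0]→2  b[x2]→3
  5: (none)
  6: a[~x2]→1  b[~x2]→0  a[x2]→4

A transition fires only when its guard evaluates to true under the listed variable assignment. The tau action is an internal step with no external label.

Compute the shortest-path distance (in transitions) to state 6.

Answer: 3

Working:
Breadth-first toward 6:
  L0 = {0}
  L1 = {1}
  L2 = {3}
  L3 = {4,6}
first hit 6 at d=3 via b·b·tau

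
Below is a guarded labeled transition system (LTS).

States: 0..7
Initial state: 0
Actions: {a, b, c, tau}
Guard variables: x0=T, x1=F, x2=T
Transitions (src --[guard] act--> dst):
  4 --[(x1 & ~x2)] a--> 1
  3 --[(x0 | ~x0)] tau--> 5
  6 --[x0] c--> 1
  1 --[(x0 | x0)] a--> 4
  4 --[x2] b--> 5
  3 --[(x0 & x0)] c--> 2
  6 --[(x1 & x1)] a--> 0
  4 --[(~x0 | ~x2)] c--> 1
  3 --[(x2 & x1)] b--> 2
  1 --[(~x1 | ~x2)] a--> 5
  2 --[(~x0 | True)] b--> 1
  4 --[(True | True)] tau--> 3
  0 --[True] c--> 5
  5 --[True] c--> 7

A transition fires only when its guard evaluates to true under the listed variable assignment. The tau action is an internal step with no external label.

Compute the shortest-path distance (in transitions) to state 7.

Answer: 2

Analysis:
Breadth-first toward 7:
  depth 0: {0}
  depth 1: {5}
  depth 2: {7}
first hit 7 at d=2 via c·c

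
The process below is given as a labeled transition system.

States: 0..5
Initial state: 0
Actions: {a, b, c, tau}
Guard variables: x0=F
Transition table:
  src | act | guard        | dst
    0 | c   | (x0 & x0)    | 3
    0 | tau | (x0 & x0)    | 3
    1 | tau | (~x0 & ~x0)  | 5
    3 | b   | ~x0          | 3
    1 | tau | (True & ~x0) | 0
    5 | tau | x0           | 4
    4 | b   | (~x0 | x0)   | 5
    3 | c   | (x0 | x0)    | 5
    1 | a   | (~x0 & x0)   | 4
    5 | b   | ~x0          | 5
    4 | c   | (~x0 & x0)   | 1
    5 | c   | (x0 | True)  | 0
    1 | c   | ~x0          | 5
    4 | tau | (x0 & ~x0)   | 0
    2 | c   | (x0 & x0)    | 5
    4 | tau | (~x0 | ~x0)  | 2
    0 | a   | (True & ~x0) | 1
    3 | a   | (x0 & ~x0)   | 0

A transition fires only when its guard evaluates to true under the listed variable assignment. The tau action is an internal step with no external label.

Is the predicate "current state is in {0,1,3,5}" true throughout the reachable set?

Allowed set {0,1,3,5}
Reachable = {0,1,5}
  0: ok
  1: ok
  5: ok

Answer: INVARIANT HOLDS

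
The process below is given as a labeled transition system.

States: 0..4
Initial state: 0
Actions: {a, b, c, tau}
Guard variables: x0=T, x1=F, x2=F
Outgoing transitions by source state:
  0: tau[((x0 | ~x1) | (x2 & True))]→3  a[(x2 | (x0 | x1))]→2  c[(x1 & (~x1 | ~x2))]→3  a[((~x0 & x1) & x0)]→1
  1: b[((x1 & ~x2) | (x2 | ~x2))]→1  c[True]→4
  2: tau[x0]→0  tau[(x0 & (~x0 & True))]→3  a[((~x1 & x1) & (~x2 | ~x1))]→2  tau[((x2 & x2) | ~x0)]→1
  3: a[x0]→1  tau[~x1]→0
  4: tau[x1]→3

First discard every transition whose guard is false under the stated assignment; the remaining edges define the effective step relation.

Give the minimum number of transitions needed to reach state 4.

Breadth-first toward 4:
  L0 = {0}
  L1 = {2,3}
  L2 = {1}
  L3 = {4}
depth(4)=3, e.g. tau·a·c

Answer: 3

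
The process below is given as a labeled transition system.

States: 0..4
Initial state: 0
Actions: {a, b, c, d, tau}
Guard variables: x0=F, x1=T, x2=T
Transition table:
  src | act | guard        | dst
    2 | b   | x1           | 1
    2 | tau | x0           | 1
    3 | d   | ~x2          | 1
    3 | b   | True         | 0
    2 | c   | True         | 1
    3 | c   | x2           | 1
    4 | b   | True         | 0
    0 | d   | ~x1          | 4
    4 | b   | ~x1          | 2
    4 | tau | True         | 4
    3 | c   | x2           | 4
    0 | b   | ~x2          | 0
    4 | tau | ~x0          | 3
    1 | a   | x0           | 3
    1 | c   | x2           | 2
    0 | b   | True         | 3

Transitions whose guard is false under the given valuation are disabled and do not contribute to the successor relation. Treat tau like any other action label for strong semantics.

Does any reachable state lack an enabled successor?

Answer: DEADLOCK-FREE

Trace:
Reachable = {0,1,2,3,4}
  0: b→3  [1 out]
  1: c→2  [1 out]
  2: b→1  c→1  [2 out]
  3: b→0  c→1  c→4  [3 out]
  4: b→0  tau→3  tau→4  [3 out]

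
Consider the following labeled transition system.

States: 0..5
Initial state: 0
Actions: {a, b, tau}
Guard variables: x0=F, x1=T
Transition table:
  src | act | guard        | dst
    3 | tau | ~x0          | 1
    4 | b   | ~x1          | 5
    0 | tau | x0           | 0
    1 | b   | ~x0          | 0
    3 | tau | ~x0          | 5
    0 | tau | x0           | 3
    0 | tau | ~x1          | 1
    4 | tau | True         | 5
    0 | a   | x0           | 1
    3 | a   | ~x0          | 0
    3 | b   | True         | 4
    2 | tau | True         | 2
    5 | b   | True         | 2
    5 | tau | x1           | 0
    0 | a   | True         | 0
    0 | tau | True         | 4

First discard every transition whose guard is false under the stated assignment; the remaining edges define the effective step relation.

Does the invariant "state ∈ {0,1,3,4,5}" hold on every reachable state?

Answer: INVARIANT VIOLATED at state 2

Analysis:
Inv-set: {0,1,3,4,5}
R = {0,2,4,5}
  0: ok
  2: outside
  4: ok
  5: ok
witness against invariant: tau·tau·b → 2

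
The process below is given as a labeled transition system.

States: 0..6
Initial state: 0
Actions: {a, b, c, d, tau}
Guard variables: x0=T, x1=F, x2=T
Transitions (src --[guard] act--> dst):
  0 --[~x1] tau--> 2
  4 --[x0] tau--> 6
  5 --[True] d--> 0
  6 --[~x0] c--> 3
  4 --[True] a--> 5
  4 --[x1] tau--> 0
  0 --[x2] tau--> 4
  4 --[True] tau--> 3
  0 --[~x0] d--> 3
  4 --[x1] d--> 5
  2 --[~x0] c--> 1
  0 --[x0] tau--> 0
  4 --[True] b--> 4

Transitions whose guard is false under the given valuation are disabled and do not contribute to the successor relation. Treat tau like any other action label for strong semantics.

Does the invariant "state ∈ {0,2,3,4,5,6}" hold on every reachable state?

Answer: INVARIANT HOLDS

Working:
Allowed set {0,2,3,4,5,6}
Reachable = {0,2,3,4,5,6}
  0: ok
  2: ok
  3: ok
  4: ok
  5: ok
  6: ok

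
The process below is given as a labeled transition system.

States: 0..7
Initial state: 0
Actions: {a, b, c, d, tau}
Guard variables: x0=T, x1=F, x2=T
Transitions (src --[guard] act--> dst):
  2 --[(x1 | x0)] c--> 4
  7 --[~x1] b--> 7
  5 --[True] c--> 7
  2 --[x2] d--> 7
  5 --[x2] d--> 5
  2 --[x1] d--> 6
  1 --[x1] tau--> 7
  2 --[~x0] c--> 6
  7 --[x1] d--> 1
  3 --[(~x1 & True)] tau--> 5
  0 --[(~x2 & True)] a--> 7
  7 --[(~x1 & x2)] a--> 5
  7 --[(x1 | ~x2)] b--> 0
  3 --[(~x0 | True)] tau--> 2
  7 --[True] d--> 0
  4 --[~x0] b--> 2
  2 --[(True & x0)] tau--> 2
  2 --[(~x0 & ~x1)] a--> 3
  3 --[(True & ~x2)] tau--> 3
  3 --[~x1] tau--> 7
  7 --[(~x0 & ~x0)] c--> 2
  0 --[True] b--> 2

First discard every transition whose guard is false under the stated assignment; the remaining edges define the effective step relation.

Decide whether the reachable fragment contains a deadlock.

Reachable = {0,2,4,5,7}
  0: b→2  [1 out]
  2: c→4  d→7  tau→2  [3 out]
  4: ∅  [deadlock]
  5: c→7  d→5  [2 out]
  7: a→5  b→7  d→0  [3 out]
Path to 4: b·c

Answer: DEADLOCK at state 4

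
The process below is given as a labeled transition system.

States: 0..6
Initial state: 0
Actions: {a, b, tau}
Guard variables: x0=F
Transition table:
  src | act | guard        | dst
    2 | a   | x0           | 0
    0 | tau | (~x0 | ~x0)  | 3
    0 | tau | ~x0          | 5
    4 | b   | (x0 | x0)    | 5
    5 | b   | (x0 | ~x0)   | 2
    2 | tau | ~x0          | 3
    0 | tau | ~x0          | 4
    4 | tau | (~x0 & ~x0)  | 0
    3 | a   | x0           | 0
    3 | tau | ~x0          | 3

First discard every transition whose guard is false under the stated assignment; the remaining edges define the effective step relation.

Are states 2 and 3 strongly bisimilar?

Answer: BISIMILAR

Trace:
Compute ~ classes (split until stable):
  π0 = {{0,1,2,3,4,5,6}}
  π1 = {{0,2,3,4},{1,6},{5}}
  π2 = {{0},{1,6},{2,3,4},{5}}
  π3 = {{0},{1,6},{2,3},{4},{5}}
5 equivalence class(es) (converged in 4)
[2]={2,3}  [3]={2,3}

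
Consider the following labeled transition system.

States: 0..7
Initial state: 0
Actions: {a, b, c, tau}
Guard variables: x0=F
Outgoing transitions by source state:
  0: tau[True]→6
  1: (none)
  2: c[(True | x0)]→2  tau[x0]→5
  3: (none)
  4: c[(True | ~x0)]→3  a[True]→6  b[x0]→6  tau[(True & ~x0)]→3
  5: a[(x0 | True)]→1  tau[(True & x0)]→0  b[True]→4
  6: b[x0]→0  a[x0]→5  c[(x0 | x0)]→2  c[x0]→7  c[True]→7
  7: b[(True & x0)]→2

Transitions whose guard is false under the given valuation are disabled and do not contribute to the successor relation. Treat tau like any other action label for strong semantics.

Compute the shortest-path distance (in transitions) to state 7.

Layered search for 7:
  depth 0: {0}
  depth 1: {6}
  depth 2: {7}
depth(7)=2, e.g. tau·c

Answer: 2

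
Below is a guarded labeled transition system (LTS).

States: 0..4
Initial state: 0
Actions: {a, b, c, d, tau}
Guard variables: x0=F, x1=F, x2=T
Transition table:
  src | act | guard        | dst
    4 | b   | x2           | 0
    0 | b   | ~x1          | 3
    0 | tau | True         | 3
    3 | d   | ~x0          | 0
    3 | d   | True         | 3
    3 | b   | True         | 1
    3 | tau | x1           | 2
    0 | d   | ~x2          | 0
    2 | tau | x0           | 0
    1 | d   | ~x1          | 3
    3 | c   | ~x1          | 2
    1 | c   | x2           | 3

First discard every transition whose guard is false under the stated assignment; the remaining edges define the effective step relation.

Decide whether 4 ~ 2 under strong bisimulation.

Bisimulation quotient by refinement:
  P[0] = {{0,1,2,3,4}}
  P[1] = {{0},{1},{2},{3},{4}}
5 equivalence class(es) (converged in 2)
4∈{4}, 2∈{2}

Answer: NOT BISIMILAR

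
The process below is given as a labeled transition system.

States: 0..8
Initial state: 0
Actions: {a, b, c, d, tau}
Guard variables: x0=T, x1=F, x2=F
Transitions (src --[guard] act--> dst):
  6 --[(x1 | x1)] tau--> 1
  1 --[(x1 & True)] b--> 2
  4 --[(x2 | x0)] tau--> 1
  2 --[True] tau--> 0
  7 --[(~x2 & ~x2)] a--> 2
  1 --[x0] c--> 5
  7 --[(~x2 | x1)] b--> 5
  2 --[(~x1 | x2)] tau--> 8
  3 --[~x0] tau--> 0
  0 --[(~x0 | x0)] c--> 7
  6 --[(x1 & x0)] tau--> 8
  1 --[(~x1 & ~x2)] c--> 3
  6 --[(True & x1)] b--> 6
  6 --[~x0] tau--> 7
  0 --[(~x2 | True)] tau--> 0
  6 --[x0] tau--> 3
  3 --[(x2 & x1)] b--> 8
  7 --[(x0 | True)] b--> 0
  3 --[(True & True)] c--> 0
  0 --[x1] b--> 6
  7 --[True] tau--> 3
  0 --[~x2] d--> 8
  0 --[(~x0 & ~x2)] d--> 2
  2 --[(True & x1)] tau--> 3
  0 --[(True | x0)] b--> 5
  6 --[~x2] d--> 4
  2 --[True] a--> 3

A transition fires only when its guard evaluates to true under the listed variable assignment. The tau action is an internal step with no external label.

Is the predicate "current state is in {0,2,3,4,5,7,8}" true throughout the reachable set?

Answer: INVARIANT HOLDS

Working:
Safe = {0,2,3,4,5,7,8}
R = {0,2,3,5,7,8}
  0: ok
  2: ok
  3: ok
  5: ok
  7: ok
  8: ok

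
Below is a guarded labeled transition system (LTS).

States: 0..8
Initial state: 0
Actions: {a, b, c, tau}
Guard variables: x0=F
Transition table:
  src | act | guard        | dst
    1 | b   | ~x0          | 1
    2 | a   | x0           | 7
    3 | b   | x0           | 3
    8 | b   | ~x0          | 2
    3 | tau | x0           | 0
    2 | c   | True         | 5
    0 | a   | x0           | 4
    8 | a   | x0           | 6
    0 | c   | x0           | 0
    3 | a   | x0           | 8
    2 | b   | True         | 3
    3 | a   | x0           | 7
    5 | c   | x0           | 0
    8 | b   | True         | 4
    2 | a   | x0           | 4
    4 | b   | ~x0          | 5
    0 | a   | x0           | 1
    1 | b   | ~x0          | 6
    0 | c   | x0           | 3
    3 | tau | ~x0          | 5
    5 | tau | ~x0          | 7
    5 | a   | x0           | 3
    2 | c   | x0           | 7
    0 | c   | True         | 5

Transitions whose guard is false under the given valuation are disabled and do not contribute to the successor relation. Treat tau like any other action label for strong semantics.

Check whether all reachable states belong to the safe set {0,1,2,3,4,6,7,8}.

Answer: INVARIANT VIOLATED at state 5

Working:
Inv-set: {0,1,2,3,4,6,7,8}
Reach set: {0,5,7}
  0: ✓
  5: VIOLATES
  7: ✓
reach 5 via c — violates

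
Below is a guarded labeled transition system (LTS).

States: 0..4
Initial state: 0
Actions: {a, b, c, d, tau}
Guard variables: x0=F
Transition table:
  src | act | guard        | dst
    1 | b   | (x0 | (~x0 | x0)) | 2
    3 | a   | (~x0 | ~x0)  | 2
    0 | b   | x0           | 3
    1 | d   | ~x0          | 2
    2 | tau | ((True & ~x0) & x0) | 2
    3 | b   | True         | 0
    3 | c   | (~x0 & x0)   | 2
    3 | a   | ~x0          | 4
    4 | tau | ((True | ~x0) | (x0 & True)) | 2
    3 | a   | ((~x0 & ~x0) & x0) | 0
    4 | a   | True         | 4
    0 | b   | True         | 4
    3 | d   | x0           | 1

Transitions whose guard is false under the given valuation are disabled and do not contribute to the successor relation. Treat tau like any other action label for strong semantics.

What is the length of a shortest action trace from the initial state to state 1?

BFS to 1:
  depth 0: {0}
  depth 1: {4}
  depth 2: {2}
1 never appears.

Answer: UNREACHABLE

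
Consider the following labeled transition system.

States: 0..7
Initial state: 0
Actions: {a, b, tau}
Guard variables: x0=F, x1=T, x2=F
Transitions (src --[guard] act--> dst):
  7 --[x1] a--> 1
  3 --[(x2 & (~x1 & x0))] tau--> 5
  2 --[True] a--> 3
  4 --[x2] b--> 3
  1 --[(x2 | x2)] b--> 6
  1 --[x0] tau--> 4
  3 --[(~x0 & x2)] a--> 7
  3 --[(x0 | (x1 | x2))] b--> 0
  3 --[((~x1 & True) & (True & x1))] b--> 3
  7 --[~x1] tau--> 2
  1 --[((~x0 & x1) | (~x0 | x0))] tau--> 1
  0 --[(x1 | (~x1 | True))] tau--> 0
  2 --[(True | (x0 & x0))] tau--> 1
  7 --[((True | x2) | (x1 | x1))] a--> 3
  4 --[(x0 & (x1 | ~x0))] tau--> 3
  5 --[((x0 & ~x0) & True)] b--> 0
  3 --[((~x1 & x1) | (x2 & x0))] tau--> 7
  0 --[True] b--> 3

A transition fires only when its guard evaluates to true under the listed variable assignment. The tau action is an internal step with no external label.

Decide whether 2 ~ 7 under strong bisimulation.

Bisimulation quotient by refinement:
  P[0] = {{0,1,2,3,4,5,6,7}}
  P[1] = {{0},{1},{2},{3},{4,5,6},{7}}
Fixed point at round 2; 6 class(es).
[2]={2}  [7]={7}

Answer: NOT BISIMILAR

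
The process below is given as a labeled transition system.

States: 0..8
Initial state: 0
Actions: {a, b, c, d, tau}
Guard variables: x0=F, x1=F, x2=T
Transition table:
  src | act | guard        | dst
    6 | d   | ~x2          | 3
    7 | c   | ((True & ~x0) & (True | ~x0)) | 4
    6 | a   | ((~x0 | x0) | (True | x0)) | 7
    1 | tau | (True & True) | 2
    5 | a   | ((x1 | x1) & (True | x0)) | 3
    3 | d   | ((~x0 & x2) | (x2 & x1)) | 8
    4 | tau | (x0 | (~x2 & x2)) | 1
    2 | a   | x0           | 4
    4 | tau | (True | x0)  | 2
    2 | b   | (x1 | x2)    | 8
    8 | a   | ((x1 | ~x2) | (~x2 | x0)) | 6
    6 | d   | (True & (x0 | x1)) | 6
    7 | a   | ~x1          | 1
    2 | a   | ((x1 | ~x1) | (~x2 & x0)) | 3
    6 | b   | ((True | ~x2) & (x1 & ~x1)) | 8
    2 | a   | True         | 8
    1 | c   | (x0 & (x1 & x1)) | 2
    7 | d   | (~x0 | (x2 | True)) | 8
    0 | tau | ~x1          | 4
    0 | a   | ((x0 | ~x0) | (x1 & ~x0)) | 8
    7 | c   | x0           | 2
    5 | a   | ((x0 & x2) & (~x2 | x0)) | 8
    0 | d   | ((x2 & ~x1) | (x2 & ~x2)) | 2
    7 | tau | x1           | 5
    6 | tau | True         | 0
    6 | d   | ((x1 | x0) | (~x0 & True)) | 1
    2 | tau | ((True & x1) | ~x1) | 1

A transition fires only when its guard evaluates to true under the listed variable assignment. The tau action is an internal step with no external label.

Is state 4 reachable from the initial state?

Guard filter leaves 16 enabled edge(s).
L0 = {0}
L1 = {2,4,8}  total {0,2,4,8}
L2 = {1,3}  total {0,1,2,3,4,8}
Reachable = {0,1,2,3,4,8}
trace reaching 4: tau

Answer: REACHABLE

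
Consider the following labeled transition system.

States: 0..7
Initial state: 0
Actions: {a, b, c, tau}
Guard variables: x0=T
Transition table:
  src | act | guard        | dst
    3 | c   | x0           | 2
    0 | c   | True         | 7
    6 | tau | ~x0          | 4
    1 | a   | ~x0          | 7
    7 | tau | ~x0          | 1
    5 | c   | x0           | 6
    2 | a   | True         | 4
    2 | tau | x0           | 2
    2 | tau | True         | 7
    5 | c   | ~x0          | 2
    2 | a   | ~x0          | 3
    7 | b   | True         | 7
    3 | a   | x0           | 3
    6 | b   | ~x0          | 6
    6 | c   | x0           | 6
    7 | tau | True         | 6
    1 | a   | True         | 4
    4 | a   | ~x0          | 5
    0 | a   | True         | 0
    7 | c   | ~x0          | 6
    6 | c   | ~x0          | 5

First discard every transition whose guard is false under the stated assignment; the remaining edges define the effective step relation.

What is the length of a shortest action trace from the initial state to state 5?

Breadth-first toward 5:
  L0 = {0}
  L1 = {7}
  L2 = {6}
5 never appears.

Answer: UNREACHABLE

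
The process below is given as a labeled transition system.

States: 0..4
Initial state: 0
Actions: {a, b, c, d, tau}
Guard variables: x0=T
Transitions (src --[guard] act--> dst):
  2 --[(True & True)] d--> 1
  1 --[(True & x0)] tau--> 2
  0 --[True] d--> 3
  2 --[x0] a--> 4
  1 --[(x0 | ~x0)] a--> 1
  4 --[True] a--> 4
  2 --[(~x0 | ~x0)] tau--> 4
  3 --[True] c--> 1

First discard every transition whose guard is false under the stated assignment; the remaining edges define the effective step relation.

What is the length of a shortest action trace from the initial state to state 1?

Layered search for 1:
  depth 0: {0}
  depth 1: {3}
  depth 2: {1}
depth(1)=2, e.g. d·c

Answer: 2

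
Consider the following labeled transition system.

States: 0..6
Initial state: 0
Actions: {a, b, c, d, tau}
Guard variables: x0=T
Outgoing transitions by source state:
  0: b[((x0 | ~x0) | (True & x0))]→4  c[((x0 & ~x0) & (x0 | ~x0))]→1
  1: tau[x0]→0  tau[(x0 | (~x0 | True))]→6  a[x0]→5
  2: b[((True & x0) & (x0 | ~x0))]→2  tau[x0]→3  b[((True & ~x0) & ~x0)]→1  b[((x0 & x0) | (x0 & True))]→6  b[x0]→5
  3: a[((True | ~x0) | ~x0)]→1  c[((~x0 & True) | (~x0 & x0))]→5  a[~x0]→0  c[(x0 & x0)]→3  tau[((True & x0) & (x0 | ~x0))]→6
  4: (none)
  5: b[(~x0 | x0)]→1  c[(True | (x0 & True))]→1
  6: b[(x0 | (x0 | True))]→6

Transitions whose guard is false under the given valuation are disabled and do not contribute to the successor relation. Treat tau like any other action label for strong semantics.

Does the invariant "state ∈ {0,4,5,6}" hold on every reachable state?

Allowed set {0,4,5,6}
R = {0,4}
  0: safe
  4: safe

Answer: INVARIANT HOLDS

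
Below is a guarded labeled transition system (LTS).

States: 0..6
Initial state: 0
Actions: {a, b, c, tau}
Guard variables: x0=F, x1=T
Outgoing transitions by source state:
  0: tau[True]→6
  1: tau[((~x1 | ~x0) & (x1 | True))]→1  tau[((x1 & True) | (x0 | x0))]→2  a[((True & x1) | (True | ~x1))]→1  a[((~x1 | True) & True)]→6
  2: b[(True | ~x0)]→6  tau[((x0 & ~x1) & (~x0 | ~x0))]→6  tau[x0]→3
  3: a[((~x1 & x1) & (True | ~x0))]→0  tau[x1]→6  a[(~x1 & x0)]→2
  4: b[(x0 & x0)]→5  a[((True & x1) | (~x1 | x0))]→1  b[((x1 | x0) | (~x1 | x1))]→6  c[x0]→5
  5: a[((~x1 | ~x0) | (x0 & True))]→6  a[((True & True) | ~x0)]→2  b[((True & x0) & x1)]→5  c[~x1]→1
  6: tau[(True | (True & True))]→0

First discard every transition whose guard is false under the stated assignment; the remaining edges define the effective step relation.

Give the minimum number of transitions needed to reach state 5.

Answer: UNREACHABLE

Working:
Breadth-first toward 5:
  depth 0: {0}
  depth 1: {6}
5 never appears.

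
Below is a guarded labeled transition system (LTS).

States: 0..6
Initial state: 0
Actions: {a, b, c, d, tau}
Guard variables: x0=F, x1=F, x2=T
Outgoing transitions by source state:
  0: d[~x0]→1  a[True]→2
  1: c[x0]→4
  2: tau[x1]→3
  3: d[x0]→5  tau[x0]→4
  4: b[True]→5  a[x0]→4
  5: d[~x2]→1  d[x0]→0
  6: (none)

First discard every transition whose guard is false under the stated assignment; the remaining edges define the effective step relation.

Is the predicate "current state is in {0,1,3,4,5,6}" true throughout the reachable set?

Allowed set {0,1,3,4,5,6}
R = {0,1,2}
  0: safe
  1: safe
  2: VIOLATES
counterexample path to 2: a

Answer: INVARIANT VIOLATED at state 2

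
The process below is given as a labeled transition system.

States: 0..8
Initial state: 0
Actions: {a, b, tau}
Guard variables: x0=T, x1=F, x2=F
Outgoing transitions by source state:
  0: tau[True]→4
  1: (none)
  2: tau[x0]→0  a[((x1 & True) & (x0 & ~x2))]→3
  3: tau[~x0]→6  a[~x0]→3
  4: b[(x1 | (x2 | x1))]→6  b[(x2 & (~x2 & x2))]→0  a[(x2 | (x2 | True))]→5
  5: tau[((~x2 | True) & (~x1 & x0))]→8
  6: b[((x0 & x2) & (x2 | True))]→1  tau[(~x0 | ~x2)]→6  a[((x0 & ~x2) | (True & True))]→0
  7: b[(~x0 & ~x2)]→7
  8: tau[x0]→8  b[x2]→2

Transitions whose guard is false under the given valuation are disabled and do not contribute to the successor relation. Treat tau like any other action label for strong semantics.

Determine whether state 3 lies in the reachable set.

Answer: UNREACHABLE

Trace:
After dropping false guards: 7 live edges.
L0 = {0}
L1 = {4}  cumulative {0,4}
L2 = {5}  cumulative {0,4,5}
L3 = {8}  cumulative {0,4,5,8}
Reachable = {0,4,5,8}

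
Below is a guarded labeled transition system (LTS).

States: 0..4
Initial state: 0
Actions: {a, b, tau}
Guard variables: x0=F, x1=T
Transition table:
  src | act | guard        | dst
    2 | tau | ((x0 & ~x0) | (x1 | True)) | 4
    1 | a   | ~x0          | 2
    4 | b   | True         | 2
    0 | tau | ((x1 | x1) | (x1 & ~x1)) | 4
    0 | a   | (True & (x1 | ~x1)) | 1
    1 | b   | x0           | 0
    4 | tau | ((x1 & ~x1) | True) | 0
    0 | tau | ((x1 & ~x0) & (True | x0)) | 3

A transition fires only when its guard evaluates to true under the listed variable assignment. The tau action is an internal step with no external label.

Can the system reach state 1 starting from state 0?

Answer: REACHABLE

Analysis:
Guard filter leaves 7 enabled edge(s).
Layer 0: {0}
Layer 1: {1,3,4}  total {0,1,3,4}
Layer 2: {2}  total {0,1,2,3,4}
Reachable = {0,1,2,3,4}
witness 1: a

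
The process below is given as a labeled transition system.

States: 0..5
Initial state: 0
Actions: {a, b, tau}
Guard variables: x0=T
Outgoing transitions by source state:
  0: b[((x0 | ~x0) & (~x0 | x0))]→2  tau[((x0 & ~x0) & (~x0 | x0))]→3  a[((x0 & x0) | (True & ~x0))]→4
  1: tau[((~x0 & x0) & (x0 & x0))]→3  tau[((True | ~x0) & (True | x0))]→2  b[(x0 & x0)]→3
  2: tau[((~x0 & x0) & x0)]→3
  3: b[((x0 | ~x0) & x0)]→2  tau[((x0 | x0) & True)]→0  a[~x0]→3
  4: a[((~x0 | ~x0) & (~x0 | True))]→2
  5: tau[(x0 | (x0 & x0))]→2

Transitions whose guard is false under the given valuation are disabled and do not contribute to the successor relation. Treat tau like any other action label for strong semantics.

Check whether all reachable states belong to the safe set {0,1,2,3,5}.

Answer: INVARIANT VIOLATED at state 4

Analysis:
Inv-set: {0,1,2,3,5}
Reach set: {0,2,4}
  0: ✓
  2: ✓
  4: outside
counterexample path to 4: a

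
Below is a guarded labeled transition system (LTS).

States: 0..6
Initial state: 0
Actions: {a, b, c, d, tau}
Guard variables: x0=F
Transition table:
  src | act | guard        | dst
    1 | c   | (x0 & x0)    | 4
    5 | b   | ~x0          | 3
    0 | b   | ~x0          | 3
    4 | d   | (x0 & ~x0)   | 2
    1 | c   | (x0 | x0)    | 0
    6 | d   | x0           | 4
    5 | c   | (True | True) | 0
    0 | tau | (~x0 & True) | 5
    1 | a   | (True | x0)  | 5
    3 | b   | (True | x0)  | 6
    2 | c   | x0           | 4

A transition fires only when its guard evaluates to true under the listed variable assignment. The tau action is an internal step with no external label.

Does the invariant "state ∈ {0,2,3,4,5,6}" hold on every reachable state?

Allowed set {0,2,3,4,5,6}
R = {0,3,5,6}
  0: ✓
  3: ✓
  5: ✓
  6: ✓

Answer: INVARIANT HOLDS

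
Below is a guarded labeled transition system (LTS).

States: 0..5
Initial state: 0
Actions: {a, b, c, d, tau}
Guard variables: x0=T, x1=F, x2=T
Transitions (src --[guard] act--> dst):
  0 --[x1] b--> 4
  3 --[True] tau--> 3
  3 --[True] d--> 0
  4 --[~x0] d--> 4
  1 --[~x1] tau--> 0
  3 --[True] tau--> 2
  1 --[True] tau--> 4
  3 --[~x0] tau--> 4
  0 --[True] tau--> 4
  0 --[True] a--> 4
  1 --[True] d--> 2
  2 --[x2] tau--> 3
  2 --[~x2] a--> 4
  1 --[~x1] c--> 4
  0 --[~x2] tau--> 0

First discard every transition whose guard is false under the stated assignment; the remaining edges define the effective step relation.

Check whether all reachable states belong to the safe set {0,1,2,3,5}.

Answer: INVARIANT VIOLATED at state 4

Working:
Allowed set {0,1,2,3,5}
Reachable = {0,4}
  0: ✓
  4: VIOLATES
counterexample path to 4: tau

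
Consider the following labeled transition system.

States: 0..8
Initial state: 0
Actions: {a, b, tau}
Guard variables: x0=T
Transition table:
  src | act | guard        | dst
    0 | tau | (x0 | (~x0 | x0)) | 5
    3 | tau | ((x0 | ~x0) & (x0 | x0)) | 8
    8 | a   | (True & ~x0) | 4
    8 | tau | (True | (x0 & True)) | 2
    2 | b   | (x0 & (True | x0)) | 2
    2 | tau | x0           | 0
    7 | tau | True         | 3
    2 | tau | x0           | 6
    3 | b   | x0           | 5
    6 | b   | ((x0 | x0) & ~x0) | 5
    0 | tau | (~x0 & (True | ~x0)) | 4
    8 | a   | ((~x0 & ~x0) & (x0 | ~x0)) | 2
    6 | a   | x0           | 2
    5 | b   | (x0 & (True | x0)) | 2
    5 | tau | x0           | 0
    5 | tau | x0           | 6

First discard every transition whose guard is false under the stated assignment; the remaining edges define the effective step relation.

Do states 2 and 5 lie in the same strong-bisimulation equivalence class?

Bisimulation quotient by refinement:
  round 0: {{0,1,2,3,4,5,6,7,8}}
  round 1: {{0,7,8},{1,4},{2,3,5},{6}}
  round 2: {{0,7,8},{1,4},{2,5},{3},{6}}
  round 3: {{0,8},{1,4},{2,5},{3},{6},{7}}
stable after 4 split(s): 6 block(s)
[2]={2,5}  [5]={2,5}

Answer: BISIMILAR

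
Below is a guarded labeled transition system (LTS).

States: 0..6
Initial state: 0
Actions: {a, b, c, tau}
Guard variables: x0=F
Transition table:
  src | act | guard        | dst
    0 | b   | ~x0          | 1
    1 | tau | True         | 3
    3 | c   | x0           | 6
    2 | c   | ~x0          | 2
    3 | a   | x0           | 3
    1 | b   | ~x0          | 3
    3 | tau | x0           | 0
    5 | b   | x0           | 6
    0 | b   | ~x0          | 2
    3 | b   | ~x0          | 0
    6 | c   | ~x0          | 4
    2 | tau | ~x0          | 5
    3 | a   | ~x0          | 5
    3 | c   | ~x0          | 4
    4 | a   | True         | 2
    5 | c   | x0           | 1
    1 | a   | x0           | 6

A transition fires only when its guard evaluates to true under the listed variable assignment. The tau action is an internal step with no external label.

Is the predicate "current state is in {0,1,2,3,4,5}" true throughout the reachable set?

Answer: INVARIANT HOLDS

Analysis:
Inv-set: {0,1,2,3,4,5}
R = {0,1,2,3,4,5}
  0: ✓
  1: ✓
  2: ✓
  3: ✓
  4: ✓
  5: ✓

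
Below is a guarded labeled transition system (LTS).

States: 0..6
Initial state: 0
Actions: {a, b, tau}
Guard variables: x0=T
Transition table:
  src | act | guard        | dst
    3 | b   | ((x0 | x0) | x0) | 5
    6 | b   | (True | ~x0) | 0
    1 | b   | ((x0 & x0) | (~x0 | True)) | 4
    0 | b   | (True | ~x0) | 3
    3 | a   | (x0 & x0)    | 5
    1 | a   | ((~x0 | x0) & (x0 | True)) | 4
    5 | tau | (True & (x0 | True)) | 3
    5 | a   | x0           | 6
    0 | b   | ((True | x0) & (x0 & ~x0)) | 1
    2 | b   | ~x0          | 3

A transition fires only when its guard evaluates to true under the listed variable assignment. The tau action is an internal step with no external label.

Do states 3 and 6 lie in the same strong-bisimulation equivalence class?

Answer: NOT BISIMILAR

Trace:
Compute ~ classes (split until stable):
  round 0: {{0,1,2,3,4,5,6}}
  round 1: {{0,6},{1,3},{2,4},{5}}
  round 2: {{0},{1},{2,4},{3},{5},{6}}
6 equivalence class(es) (converged in 3)
3∈{3}, 6∈{6}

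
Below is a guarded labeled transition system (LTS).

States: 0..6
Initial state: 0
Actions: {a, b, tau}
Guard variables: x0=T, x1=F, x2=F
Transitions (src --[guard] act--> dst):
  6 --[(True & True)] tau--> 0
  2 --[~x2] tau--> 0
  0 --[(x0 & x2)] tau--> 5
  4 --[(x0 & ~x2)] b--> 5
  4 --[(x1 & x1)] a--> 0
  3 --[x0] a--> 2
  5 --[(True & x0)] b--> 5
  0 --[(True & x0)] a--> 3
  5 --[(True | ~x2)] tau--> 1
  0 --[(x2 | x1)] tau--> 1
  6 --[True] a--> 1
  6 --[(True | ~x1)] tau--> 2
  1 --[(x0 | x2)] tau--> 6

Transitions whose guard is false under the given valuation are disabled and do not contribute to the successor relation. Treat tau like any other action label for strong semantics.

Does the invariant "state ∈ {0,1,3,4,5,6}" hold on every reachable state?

Allowed set {0,1,3,4,5,6}
Reachable = {0,2,3}
  0: ok
  2: ✗ unsafe
  3: ok
witness against invariant: a·a → 2

Answer: INVARIANT VIOLATED at state 2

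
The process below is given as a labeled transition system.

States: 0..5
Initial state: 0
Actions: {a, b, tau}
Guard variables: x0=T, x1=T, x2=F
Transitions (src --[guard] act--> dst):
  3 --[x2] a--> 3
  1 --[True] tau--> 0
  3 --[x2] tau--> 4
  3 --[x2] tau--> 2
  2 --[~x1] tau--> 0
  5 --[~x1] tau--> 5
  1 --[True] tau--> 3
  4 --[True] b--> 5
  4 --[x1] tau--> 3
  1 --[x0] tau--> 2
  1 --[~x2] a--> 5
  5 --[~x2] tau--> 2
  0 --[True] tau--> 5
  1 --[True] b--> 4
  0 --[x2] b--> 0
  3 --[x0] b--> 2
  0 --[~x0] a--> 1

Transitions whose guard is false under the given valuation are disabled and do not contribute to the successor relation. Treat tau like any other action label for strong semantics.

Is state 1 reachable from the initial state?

Answer: UNREACHABLE

Trace:
After dropping false guards: 10 live edges.
depth 0: {0}
depth 1: {5}  cumulative {0,5}
depth 2: {2}  cumulative {0,2,5}
Reachable = {0,2,5}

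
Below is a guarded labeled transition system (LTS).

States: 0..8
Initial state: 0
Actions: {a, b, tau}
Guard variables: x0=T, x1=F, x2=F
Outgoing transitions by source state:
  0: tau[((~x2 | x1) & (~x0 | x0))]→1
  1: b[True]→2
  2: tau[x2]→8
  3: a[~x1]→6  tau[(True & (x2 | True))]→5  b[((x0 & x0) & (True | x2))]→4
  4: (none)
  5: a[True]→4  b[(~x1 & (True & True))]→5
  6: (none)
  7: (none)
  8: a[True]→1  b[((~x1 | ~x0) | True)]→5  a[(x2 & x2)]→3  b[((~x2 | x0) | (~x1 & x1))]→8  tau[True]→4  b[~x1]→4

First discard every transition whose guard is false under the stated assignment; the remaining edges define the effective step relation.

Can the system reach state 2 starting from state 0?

12 transition(s) survive guard evaluation.
Layer 0: {0}
Layer 1: {1}  now seen {0,1}
Layer 2: {2}  now seen {0,1,2}
Reach set: {0,1,2}
Path to 2: tau·b

Answer: REACHABLE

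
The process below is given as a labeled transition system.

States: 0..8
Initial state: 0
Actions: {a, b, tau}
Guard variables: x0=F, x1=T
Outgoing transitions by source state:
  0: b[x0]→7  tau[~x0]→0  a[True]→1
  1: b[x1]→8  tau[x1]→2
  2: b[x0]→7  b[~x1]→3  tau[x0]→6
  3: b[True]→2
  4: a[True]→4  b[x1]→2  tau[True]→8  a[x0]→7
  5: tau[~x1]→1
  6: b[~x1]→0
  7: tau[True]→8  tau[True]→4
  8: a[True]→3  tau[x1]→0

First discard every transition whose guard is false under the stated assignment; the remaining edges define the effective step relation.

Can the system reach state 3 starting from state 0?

Answer: REACHABLE

Analysis:
12 transition(s) survive guard evaluation.
L0 = {0}
L1 = {1}  cumulative {0,1}
L2 = {2,8}  cumulative {0,1,2,8}
L3 = {3}  cumulative {0,1,2,3,8}
R = {0,1,2,3,8}
trace reaching 3: a·b·a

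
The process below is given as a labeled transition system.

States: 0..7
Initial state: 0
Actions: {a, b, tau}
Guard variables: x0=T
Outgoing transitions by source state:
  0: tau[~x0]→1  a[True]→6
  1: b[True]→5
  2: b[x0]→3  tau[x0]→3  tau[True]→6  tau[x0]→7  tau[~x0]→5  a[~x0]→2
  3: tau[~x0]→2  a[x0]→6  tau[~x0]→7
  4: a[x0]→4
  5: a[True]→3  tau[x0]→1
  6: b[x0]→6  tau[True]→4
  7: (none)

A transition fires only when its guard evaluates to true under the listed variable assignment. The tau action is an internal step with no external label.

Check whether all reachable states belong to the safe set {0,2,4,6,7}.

Inv-set: {0,2,4,6,7}
Reachable = {0,4,6}
  0: ✓
  4: ✓
  6: ✓

Answer: INVARIANT HOLDS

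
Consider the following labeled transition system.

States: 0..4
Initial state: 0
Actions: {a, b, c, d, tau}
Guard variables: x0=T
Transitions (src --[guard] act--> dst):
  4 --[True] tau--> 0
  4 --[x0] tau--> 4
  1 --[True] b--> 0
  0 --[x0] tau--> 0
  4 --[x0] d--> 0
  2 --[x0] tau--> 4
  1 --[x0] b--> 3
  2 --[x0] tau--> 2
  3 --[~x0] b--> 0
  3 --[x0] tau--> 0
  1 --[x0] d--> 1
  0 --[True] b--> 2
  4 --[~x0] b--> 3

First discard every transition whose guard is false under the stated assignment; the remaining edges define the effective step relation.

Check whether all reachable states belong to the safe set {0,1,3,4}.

Allowed set {0,1,3,4}
R = {0,2,4}
  0: ok
  2: VIOLATES
  4: ok
witness against invariant: b → 2

Answer: INVARIANT VIOLATED at state 2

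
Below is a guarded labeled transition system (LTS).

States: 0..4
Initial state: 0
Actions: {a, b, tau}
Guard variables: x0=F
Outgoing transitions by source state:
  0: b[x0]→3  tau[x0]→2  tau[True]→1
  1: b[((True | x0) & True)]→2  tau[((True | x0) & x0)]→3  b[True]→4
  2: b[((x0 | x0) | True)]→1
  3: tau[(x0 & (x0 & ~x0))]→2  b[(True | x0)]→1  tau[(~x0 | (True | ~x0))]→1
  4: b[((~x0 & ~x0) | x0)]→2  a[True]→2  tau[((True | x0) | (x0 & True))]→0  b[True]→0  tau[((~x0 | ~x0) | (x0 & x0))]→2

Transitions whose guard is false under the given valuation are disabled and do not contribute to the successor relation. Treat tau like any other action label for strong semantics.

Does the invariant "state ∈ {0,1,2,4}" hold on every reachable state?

Answer: INVARIANT HOLDS

Analysis:
Allowed set {0,1,2,4}
Reachable = {0,1,2,4}
  0: ok
  1: ok
  2: ok
  4: ok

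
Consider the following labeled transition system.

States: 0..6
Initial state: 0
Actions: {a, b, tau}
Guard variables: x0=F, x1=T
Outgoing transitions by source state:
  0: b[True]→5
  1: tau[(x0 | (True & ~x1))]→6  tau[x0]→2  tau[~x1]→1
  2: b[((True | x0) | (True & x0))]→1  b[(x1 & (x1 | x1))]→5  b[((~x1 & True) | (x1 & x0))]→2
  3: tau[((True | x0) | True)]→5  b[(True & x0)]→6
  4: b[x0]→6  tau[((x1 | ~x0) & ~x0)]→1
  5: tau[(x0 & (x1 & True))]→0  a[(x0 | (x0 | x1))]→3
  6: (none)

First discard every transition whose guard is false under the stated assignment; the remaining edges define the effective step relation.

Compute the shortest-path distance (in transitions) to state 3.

Answer: 2

Working:
Layered search for 3:
  Layer 0: {0}
  Layer 1: {5}
  Layer 2: {3}
3 enters at depth 2; path b·a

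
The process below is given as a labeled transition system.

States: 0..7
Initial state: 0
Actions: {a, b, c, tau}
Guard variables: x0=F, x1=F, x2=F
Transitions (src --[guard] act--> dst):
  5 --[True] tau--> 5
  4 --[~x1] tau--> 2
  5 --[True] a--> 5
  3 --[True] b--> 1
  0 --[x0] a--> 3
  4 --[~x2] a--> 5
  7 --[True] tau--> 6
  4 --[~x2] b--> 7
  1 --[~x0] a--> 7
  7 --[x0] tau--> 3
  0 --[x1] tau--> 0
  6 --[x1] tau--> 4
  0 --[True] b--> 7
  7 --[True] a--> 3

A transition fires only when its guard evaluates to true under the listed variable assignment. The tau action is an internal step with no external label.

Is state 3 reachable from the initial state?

Guard filter leaves 10 enabled edge(s).
L0 = {0}
L1 = {7}  now seen {0,7}
L2 = {3,6}  now seen {0,3,6,7}
L3 = {1}  now seen {0,1,3,6,7}
Reach set: {0,1,3,6,7}
Path to 3: b·a

Answer: REACHABLE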